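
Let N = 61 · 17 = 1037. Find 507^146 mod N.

Mod 61: 507 ≡ 19; by Fermat, exponent reduces to 146 mod 60 = 26; 19^26 ≡ 22 (mod 61).
Mod 17: 507 ≡ 14; by Fermat, exponent reduces to 146 mod 16 = 2; 14^2 ≡ 9 (mod 17).
Combine by CRT: x ≡ 22 (mod 61), x ≡ 9 (mod 17) ⇒ x ≡ 876 (mod 1037).

876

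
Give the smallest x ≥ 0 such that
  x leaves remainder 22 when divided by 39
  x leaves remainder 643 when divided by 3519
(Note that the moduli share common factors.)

Combine the congruences pairwise.
gcd(39, 3519) = 3 and 3 | (643 − 22), so the pair is consistent; merging gives x ≡ 32314 (mod 45747), where 45747 = lcm(39, 3519).
The solution is unique modulo lcm(39, 3519) = 45747.

32314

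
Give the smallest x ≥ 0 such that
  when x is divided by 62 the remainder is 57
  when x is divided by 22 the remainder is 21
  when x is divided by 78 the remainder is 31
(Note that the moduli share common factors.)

gcd(62, 22) = 2 and 2 | (21 − 57), so the pair is consistent; merging gives x ≡ 615 (mod 682), where 682 = lcm(62, 22).
gcd(682, 78) = 2 and 2 | (31 − 615), so the pair is consistent; merging gives x ≡ 25849 (mod 26598), where 26598 = lcm(682, 78).
The solution is unique modulo lcm(62, 22, 78) = 26598.

25849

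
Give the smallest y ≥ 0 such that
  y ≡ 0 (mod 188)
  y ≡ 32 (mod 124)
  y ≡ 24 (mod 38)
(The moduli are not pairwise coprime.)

gcd(188, 124) = 4 and 4 | (32 − 0), so the pair is consistent; merging gives y ≡ 3008 (mod 5828), where 5828 = lcm(188, 124).
gcd(5828, 38) = 2 and 2 | (24 − 3008), so the pair is consistent; merging gives y ≡ 26320 (mod 110732), where 110732 = lcm(5828, 38).
The solution is unique modulo lcm(188, 124, 38) = 110732.

26320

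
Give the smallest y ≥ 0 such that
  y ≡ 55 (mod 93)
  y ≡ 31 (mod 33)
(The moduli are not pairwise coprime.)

427

gcd(93, 33) = 3 and 3 | (31 − 55), so the pair is consistent; merging gives y ≡ 427 (mod 1023), where 1023 = lcm(93, 33).
The solution is unique modulo lcm(93, 33) = 1023.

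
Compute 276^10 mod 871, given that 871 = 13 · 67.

Mod 13: 276 ≡ 3; 3^10 ≡ 3 (mod 13).
Mod 67: 276 ≡ 8; 8^10 ≡ 25 (mod 67).
Combine by CRT: x ≡ 3 (mod 13), x ≡ 25 (mod 67) ⇒ x ≡ 159 (mod 871).

159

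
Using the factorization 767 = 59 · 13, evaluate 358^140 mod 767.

Mod 59: 358 ≡ 4; by Fermat, exponent reduces to 140 mod 58 = 24; 4^24 ≡ 45 (mod 59).
Mod 13: 358 ≡ 7; by Fermat, exponent reduces to 140 mod 12 = 8; 7^8 ≡ 3 (mod 13).
Combine by CRT: x ≡ 45 (mod 59), x ≡ 3 (mod 13) ⇒ x ≡ 458 (mod 767).

458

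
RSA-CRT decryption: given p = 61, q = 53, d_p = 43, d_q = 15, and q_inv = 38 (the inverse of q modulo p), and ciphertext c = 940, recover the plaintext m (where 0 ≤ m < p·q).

m₁ = c^(d_p) mod p: c ≡ 25 (mod 61), and 25^43 mod 61 = 57.
m₂ = c^(d_q) mod q: c ≡ 39 (mod 53), and 39^15 mod 53 = 50.
h = q_inv·(m₁ − m₂) mod p = 38·(57 − 50) mod 61 = 22.
m = m₂ + h·q = 50 + 22·53 = 1216.

1216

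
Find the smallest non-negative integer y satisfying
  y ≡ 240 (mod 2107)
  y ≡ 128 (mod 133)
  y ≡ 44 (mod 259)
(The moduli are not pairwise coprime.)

gcd(2107, 133) = 7 and 7 | (128 − 240), so the pair is consistent; merging gives y ≡ 38166 (mod 40033), where 40033 = lcm(2107, 133).
gcd(40033, 259) = 7 and 7 | (44 − 38166), so the pair is consistent; merging gives y ≡ 518562 (mod 1481221), where 1481221 = lcm(40033, 259).
The solution is unique modulo lcm(2107, 133, 259) = 1481221.

518562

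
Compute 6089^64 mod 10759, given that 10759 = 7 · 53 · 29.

Mod 7: 6089 ≡ 6; by Fermat, exponent reduces to 64 mod 6 = 4; 6^4 ≡ 1 (mod 7).
Mod 53: 6089 ≡ 47; by Fermat, exponent reduces to 64 mod 52 = 12; 47^12 ≡ 44 (mod 53).
Mod 29: 6089 ≡ 28; by Fermat, exponent reduces to 64 mod 28 = 8; 28^8 ≡ 1 (mod 29).
Combine by CRT: x ≡ 1 (mod 7), x ≡ 44 (mod 53), x ≡ 1 (mod 29) ⇒ x ≡ 1422 (mod 10759).

1422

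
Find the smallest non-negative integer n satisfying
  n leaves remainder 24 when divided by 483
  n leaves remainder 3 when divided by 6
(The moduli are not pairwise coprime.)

507

gcd(483, 6) = 3 and 3 | (3 − 24), so the pair is consistent; merging gives n ≡ 507 (mod 966), where 966 = lcm(483, 6).
The solution is unique modulo lcm(483, 6) = 966.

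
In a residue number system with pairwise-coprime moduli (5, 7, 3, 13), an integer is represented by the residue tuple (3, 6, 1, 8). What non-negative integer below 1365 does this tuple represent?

853

The moduli are pairwise coprime; N = 5·7·3·13 = 1365.
N/5 = 273; 273 ≡ 3 (mod 5); 3·2 ≡ 1, so inverse 2.
N/7 = 195; 195 ≡ 6 (mod 7); 6·6 ≡ 1, so inverse 6.
N/3 = 455; 455 ≡ 2 (mod 3); 2·2 ≡ 1, so inverse 2.
N/13 = 105; 105 ≡ 1 (mod 13), inverse 1.
x ≡ 3·273·2 + 6·195·6 + 1·455·2 + 8·105·1 = 10408.
10408 mod 1365 = 853.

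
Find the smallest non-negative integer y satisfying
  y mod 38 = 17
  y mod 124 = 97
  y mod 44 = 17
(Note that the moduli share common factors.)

10885

gcd(38, 124) = 2 and 2 | (97 − 17), so the pair is consistent; merging gives y ≡ 1461 (mod 2356), where 2356 = lcm(38, 124).
gcd(2356, 44) = 4 and 4 | (17 − 1461), so the pair is consistent; merging gives y ≡ 10885 (mod 25916), where 25916 = lcm(2356, 44).
The solution is unique modulo lcm(38, 124, 44) = 25916.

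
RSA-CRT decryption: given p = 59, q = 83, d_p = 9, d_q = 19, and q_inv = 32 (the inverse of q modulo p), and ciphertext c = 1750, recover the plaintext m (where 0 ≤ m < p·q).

2968

m₁ = c^(d_p) mod p: c ≡ 39 (mod 59), and 39^9 mod 59 = 18.
m₂ = c^(d_q) mod q: c ≡ 7 (mod 83), and 7^19 mod 83 = 63.
h = q_inv·(m₁ − m₂) mod p = 32·(18 − 63) mod 59 = 35.
m = m₂ + h·q = 63 + 35·83 = 2968.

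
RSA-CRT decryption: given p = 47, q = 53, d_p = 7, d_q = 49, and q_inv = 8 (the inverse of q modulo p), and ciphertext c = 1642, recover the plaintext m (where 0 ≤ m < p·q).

2278

m₁ = c^(d_p) mod p: c ≡ 44 (mod 47), and 44^7 mod 47 = 22.
m₂ = c^(d_q) mod q: c ≡ 52 (mod 53), and 52^49 mod 53 = 52.
h = q_inv·(m₁ − m₂) mod p = 8·(22 − 52) mod 47 = 42.
m = m₂ + h·q = 52 + 42·53 = 2278.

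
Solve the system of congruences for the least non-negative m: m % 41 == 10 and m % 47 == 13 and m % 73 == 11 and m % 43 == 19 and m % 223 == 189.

The moduli are pairwise coprime; N = 41·47·73·43·223 = 1348894219.
N/41 = 32899859; 32899859 ≡ 24 (mod 41); 24·12 ≡ 1, so inverse 12.
N/47 = 28699877; 28699877 ≡ 32 (mod 47); 32·25 ≡ 1, so inverse 25.
N/73 = 18478003; 18478003 ≡ 24 (mod 73); 24·70 ≡ 1, so inverse 70.
N/43 = 31369633; 31369633 ≡ 15 (mod 43); 15·23 ≡ 1, so inverse 23.
N/223 = 6048853; 6048853 ≡ 201 (mod 223); 201·152 ≡ 1, so inverse 152.
m ≡ 10·32899859·12 + 13·28699877·25 + 11·18478003·70 + 19·31369633·23 + 189·6048853·152 = 214983484020.
214983484020 mod 1348894219 = 509303199.

509303199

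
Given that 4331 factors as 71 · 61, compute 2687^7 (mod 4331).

2187

Mod 71: 2687 ≡ 60; 60^7 ≡ 57 (mod 71).
Mod 61: 2687 ≡ 3; 3^7 ≡ 52 (mod 61).
Combine by CRT: x ≡ 57 (mod 71), x ≡ 52 (mod 61) ⇒ x ≡ 2187 (mod 4331).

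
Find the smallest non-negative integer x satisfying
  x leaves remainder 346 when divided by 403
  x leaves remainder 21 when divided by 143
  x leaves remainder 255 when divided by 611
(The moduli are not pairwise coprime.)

198219

gcd(403, 143) = 13 and 13 | (21 − 346), so the pair is consistent; merging gives x ≡ 3167 (mod 4433), where 4433 = lcm(403, 143).
gcd(4433, 611) = 13 and 13 | (255 − 3167), so the pair is consistent; merging gives x ≡ 198219 (mod 208351), where 208351 = lcm(4433, 611).
The solution is unique modulo lcm(403, 143, 611) = 208351.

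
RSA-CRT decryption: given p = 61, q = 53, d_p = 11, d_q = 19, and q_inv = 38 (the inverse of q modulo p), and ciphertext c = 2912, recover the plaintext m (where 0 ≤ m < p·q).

m₁ = c^(d_p) mod p: c ≡ 45 (mod 61), and 45^11 mod 61 = 36.
m₂ = c^(d_q) mod q: c ≡ 50 (mod 53), and 50^19 mod 53 = 19.
h = q_inv·(m₁ − m₂) mod p = 38·(36 − 19) mod 61 = 36.
m = m₂ + h·q = 19 + 36·53 = 1927.

1927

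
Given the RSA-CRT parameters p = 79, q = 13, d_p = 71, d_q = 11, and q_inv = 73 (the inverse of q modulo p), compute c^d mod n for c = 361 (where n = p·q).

m₁ = c^(d_p) mod p: c ≡ 45 (mod 79), and 45^71 mod 79 = 32.
m₂ = c^(d_q) mod q: c ≡ 10 (mod 13), and 10^11 mod 13 = 4.
h = q_inv·(m₁ − m₂) mod p = 73·(32 − 4) mod 79 = 69.
m = m₂ + h·q = 4 + 69·13 = 901.

901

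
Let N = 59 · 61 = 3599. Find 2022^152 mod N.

Mod 59: 2022 ≡ 16; by Fermat, exponent reduces to 152 mod 58 = 36; 16^36 ≡ 29 (mod 59).
Mod 61: 2022 ≡ 9; by Fermat, exponent reduces to 152 mod 60 = 32; 9^32 ≡ 20 (mod 61).
Combine by CRT: x ≡ 29 (mod 59), x ≡ 20 (mod 61) ⇒ x ≡ 2094 (mod 3599).

2094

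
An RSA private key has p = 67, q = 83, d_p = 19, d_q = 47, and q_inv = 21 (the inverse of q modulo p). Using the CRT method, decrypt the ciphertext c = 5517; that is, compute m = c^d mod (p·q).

4304

m₁ = c^(d_p) mod p: c ≡ 23 (mod 67), and 23^19 mod 67 = 16.
m₂ = c^(d_q) mod q: c ≡ 39 (mod 83), and 39^47 mod 83 = 71.
h = q_inv·(m₁ − m₂) mod p = 21·(16 − 71) mod 67 = 51.
m = m₂ + h·q = 71 + 51·83 = 4304.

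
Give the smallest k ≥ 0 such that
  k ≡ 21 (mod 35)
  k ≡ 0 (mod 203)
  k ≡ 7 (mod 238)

5481

gcd(35, 203) = 7 and 7 | (0 − 21), so the pair is consistent; merging gives k ≡ 406 (mod 1015), where 1015 = lcm(35, 203).
gcd(1015, 238) = 7 and 7 | (7 − 406), so the pair is consistent; merging gives k ≡ 5481 (mod 34510), where 34510 = lcm(1015, 238).
The solution is unique modulo lcm(35, 203, 238) = 34510.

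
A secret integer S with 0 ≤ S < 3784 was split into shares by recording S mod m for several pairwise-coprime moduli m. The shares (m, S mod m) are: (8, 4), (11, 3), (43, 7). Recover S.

Combine the congruences pairwise.
From S ≡ 4 (mod 8) write S = 4 + 8t. Substituting into S ≡ 3 (mod 11) gives 8t ≡ 10 (mod 11), and since 8⁻¹ ≡ 7 (mod 11), t ≡ 4. Hence S ≡ 4 + 8·4 = 36 (mod 88).
From S ≡ 36 (mod 88) write S = 36 + 88t. Substituting into S ≡ 7 (mod 43) gives 88t ≡ 14 (mod 43), and since 2⁻¹ ≡ 22 (mod 43), t ≡ 7. Hence S ≡ 36 + 88·7 = 652 (mod 3784).

652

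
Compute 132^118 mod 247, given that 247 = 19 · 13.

Mod 19: 132 ≡ 18; by Fermat, exponent reduces to 118 mod 18 = 10; 18^10 ≡ 1 (mod 19).
Mod 13: 132 ≡ 2; by Fermat, exponent reduces to 118 mod 12 = 10; 2^10 ≡ 10 (mod 13).
Combine by CRT: x ≡ 1 (mod 19), x ≡ 10 (mod 13) ⇒ x ≡ 153 (mod 247).

153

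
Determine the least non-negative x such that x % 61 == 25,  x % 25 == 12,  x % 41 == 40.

40712

The moduli are pairwise coprime; N = 61·25·41 = 62525.
N/61 = 1025; 1025 ≡ 49 (mod 61); 49·5 ≡ 1, so inverse 5.
N/25 = 2501; 2501 ≡ 1 (mod 25), inverse 1.
N/41 = 1525; 1525 ≡ 8 (mod 41); 8·36 ≡ 1, so inverse 36.
x ≡ 25·1025·5 + 12·2501·1 + 40·1525·36 = 2354137.
2354137 mod 62525 = 40712.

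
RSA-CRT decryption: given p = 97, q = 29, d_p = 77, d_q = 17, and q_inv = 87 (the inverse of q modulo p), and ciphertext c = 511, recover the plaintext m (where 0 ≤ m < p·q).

2723

m₁ = c^(d_p) mod p: c ≡ 26 (mod 97), and 26^77 mod 97 = 7.
m₂ = c^(d_q) mod q: c ≡ 18 (mod 29), and 18^17 mod 29 = 26.
h = q_inv·(m₁ − m₂) mod p = 87·(7 − 26) mod 97 = 93.
m = m₂ + h·q = 26 + 93·29 = 2723.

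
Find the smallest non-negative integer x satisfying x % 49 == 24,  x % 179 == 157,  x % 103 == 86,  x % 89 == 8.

From x ≡ 24 (mod 49) write x = 24 + 49t. Substituting into x ≡ 157 (mod 179) gives 49t ≡ 133 (mod 179), and since 49⁻¹ ≡ 95 (mod 179), t ≡ 105. Hence x ≡ 24 + 49·105 = 5169 (mod 8771).
From x ≡ 5169 (mod 8771) write x = 5169 + 8771t. Substituting into x ≡ 86 (mod 103) gives 8771t ≡ 67 (mod 103), and since 16⁻¹ ≡ 58 (mod 103), t ≡ 75. Hence x ≡ 5169 + 8771·75 = 662994 (mod 903413).
From x ≡ 662994 (mod 903413) write x = 662994 + 903413t. Substituting into x ≡ 8 (mod 89) gives 903413t ≡ 64 (mod 89), and since 63⁻¹ ≡ 65 (mod 89), t ≡ 66. Hence x ≡ 662994 + 903413·66 = 60288252 (mod 80403757).

60288252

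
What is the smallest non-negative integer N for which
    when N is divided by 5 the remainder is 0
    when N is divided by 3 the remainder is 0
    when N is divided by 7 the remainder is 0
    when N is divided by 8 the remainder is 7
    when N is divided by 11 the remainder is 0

The moduli are pairwise coprime; M = 5·3·7·8·11 = 9240.
M/5 = 1848; 1848 ≡ 3 (mod 5); 3·2 ≡ 1, so inverse 2.
M/3 = 3080; 3080 ≡ 2 (mod 3); 2·2 ≡ 1, so inverse 2.
M/7 = 1320; 1320 ≡ 4 (mod 7); 4·2 ≡ 1, so inverse 2.
M/8 = 1155; 1155 ≡ 3 (mod 8); 3·3 ≡ 1, so inverse 3.
M/11 = 840; 840 ≡ 4 (mod 11); 4·3 ≡ 1, so inverse 3.
N ≡ 0·1848·2 + 0·3080·2 + 0·1320·2 + 7·1155·3 + 0·840·3 = 24255.
24255 mod 9240 = 5775.

5775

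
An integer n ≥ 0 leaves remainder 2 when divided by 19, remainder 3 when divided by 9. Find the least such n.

From n ≡ 2 (mod 19) write n = 2 + 19t. Substituting into n ≡ 3 (mod 9) gives 19t ≡ 1 (mod 9), and since 1⁻¹ ≡ 1 (mod 9), t ≡ 1. Hence n ≡ 2 + 19·1 = 21 (mod 171).

21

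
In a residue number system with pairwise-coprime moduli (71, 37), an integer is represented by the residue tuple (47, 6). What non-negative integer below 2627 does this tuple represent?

1893

From x ≡ 47 (mod 71) write x = 47 + 71t. Substituting into x ≡ 6 (mod 37) gives 71t ≡ 33 (mod 37), and since 34⁻¹ ≡ 12 (mod 37), t ≡ 26. Hence x ≡ 47 + 71·26 = 1893 (mod 2627).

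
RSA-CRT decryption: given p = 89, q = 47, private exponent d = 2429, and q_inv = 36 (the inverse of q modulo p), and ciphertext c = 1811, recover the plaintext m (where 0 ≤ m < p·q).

d_p = d mod (p−1) = 2429 mod 88 = 53; d_q = d mod (q−1) = 37.
m₁ = c^(d_p) mod p: c ≡ 31 (mod 89), and 31^53 mod 89 = 29.
m₂ = c^(d_q) mod q: c ≡ 25 (mod 47), and 25^37 mod 47 = 24.
h = q_inv·(m₁ − m₂) mod p = 36·(29 − 24) mod 89 = 2.
m = m₂ + h·q = 24 + 2·47 = 118.

118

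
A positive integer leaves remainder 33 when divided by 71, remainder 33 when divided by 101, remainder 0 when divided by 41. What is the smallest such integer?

The moduli are pairwise coprime; N = 71·101·41 = 294011.
N/71 = 4141; 4141 ≡ 23 (mod 71); 23·34 ≡ 1, so inverse 34.
N/101 = 2911; 2911 ≡ 83 (mod 101); 83·28 ≡ 1, so inverse 28.
N/41 = 7171; 7171 ≡ 37 (mod 41); 37·10 ≡ 1, so inverse 10.
m ≡ 33·4141·34 + 33·2911·28 + 0·7171·10 = 7335966.
7335966 mod 294011 = 279702.

279702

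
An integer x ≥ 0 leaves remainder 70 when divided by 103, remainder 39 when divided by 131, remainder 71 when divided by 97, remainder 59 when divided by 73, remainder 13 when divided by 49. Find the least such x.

The moduli are pairwise coprime; N = 103·131·97·73·49 = 4681652717.
N/103 = 45452939; 45452939 ≡ 69 (mod 103); 69·3 ≡ 1, so inverse 3.
N/131 = 35737807; 35737807 ≡ 90 (mod 131); 90·115 ≡ 1, so inverse 115.
N/97 = 48264461; 48264461 ≡ 74 (mod 97); 74·59 ≡ 1, so inverse 59.
N/73 = 64132229; 64132229 ≡ 50 (mod 73); 50·19 ≡ 1, so inverse 19.
N/49 = 95543933; 95543933 ≡ 9 (mod 49); 9·11 ≡ 1, so inverse 11.
x ≡ 70·45452939·3 + 39·35737807·115 + 71·48264461·59 + 59·64132229·19 + 13·95543933·11 = 457564019842.
457564019842 mod 4681652717 = 3443706293.

3443706293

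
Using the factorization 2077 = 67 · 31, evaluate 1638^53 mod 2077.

Mod 67: 1638 ≡ 30; 30^53 ≡ 38 (mod 67).
Mod 31: 1638 ≡ 26; by Fermat, exponent reduces to 53 mod 30 = 23; 26^23 ≡ 6 (mod 31).
Combine by CRT: x ≡ 38 (mod 67), x ≡ 6 (mod 31) ⇒ x ≡ 440 (mod 2077).

440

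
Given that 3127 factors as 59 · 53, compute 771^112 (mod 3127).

652

Mod 59: 771 ≡ 4; by Fermat, exponent reduces to 112 mod 58 = 54; 4^54 ≡ 3 (mod 59).
Mod 53: 771 ≡ 29; by Fermat, exponent reduces to 112 mod 52 = 8; 29^8 ≡ 16 (mod 53).
Combine by CRT: x ≡ 3 (mod 59), x ≡ 16 (mod 53) ⇒ x ≡ 652 (mod 3127).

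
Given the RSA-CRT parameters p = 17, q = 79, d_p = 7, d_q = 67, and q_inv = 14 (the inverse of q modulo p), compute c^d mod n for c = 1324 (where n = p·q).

1317

m₁ = c^(d_p) mod p: c ≡ 15 (mod 17), and 15^7 mod 17 = 8.
m₂ = c^(d_q) mod q: c ≡ 60 (mod 79), and 60^67 mod 79 = 53.
h = q_inv·(m₁ − m₂) mod p = 14·(8 − 53) mod 17 = 16.
m = m₂ + h·q = 53 + 16·79 = 1317.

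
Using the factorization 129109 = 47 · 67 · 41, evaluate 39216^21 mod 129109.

47498

Mod 47: 39216 ≡ 18; 18^21 ≡ 28 (mod 47).
Mod 67: 39216 ≡ 21; 21^21 ≡ 62 (mod 67).
Mod 41: 39216 ≡ 20; 20^21 ≡ 20 (mod 41).
Combine by CRT: x ≡ 28 (mod 47), x ≡ 62 (mod 67), x ≡ 20 (mod 41) ⇒ x ≡ 47498 (mod 129109).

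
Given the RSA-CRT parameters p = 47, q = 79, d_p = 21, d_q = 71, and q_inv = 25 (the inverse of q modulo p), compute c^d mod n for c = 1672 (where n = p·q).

m₁ = c^(d_p) mod p: c ≡ 27 (mod 47), and 27^21 mod 47 = 2.
m₂ = c^(d_q) mod q: c ≡ 13 (mod 79), and 13^71 mod 79 = 40.
h = q_inv·(m₁ − m₂) mod p = 25·(2 − 40) mod 47 = 37.
m = m₂ + h·q = 40 + 37·79 = 2963.

2963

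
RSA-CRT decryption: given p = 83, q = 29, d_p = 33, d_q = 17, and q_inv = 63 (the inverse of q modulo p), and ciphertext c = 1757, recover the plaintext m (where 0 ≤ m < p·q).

2047

m₁ = c^(d_p) mod p: c ≡ 14 (mod 83), and 14^33 mod 83 = 55.
m₂ = c^(d_q) mod q: c ≡ 17 (mod 29), and 17^17 mod 29 = 17.
h = q_inv·(m₁ − m₂) mod p = 63·(55 − 17) mod 83 = 70.
m = m₂ + h·q = 17 + 70·29 = 2047.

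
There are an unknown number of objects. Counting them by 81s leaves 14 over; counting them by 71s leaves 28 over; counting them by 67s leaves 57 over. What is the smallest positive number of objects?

From N ≡ 14 (mod 81) write N = 14 + 81t. Substituting into N ≡ 28 (mod 71) gives 81t ≡ 14 (mod 71), and since 10⁻¹ ≡ 64 (mod 71), t ≡ 44. Hence N ≡ 14 + 81·44 = 3578 (mod 5751).
From N ≡ 3578 (mod 5751) write N = 3578 + 5751t. Substituting into N ≡ 57 (mod 67) gives 5751t ≡ 30 (mod 67), and since 56⁻¹ ≡ 6 (mod 67), t ≡ 46. Hence N ≡ 3578 + 5751·46 = 268124 (mod 385317).

268124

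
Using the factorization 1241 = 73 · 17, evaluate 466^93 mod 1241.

Mod 73: 466 ≡ 28; by Fermat, exponent reduces to 93 mod 72 = 21; 28^21 ≡ 17 (mod 73).
Mod 17: 466 ≡ 7; by Fermat, exponent reduces to 93 mod 16 = 13; 7^13 ≡ 6 (mod 17).
Combine by CRT: x ≡ 17 (mod 73), x ≡ 6 (mod 17) ⇒ x ≡ 601 (mod 1241).

601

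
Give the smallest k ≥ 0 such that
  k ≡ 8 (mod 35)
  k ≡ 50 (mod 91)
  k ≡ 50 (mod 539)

Combine the congruences pairwise.
gcd(35, 91) = 7 and 7 | (50 − 8), so the pair is consistent; merging gives k ≡ 323 (mod 455), where 455 = lcm(35, 91).
gcd(455, 539) = 7 and 7 | (50 − 323), so the pair is consistent; merging gives k ≡ 28078 (mod 35035), where 35035 = lcm(455, 539).
The solution is unique modulo lcm(35, 91, 539) = 35035.

28078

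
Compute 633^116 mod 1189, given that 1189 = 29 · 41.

Mod 29: 633 ≡ 24; by Fermat, exponent reduces to 116 mod 28 = 4; 24^4 ≡ 16 (mod 29).
Mod 41: 633 ≡ 18; by Fermat, exponent reduces to 116 mod 40 = 36; 18^36 ≡ 18 (mod 41).
Combine by CRT: x ≡ 16 (mod 29), x ≡ 18 (mod 41) ⇒ x ≡ 1002 (mod 1189).

1002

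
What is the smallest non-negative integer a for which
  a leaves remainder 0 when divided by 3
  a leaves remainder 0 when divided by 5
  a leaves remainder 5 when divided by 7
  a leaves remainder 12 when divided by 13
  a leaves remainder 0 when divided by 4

The moduli are pairwise coprime; N = 3·5·7·13·4 = 5460.
N/3 = 1820; 1820 ≡ 2 (mod 3); 2·2 ≡ 1, so inverse 2.
N/5 = 1092; 1092 ≡ 2 (mod 5); 2·3 ≡ 1, so inverse 3.
N/7 = 780; 780 ≡ 3 (mod 7); 3·5 ≡ 1, so inverse 5.
N/13 = 420; 420 ≡ 4 (mod 13); 4·10 ≡ 1, so inverse 10.
N/4 = 1365; 1365 ≡ 1 (mod 4), inverse 1.
a ≡ 0·1820·2 + 0·1092·3 + 5·780·5 + 12·420·10 + 0·1365·1 = 69900.
69900 mod 5460 = 4380.

4380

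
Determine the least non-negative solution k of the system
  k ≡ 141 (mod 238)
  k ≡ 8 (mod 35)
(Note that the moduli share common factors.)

gcd(238, 35) = 7 and 7 | (8 − 141), so the pair is consistent; merging gives k ≡ 1093 (mod 1190), where 1190 = lcm(238, 35).
The solution is unique modulo lcm(238, 35) = 1190.

1093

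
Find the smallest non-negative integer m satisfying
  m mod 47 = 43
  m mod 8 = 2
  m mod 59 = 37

4226

The moduli are pairwise coprime; N = 47·8·59 = 22184.
N/47 = 472; 472 ≡ 2 (mod 47); 2·24 ≡ 1, so inverse 24.
N/8 = 2773; 2773 ≡ 5 (mod 8); 5·5 ≡ 1, so inverse 5.
N/59 = 376; 376 ≡ 22 (mod 59); 22·51 ≡ 1, so inverse 51.
m ≡ 43·472·24 + 2·2773·5 + 37·376·51 = 1224346.
1224346 mod 22184 = 4226.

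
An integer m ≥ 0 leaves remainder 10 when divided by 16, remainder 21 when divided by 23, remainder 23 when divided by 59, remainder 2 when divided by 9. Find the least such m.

From m ≡ 10 (mod 16) write m = 10 + 16t. Substituting into m ≡ 21 (mod 23) gives 16t ≡ 11 (mod 23), and since 16⁻¹ ≡ 13 (mod 23), t ≡ 5. Hence m ≡ 10 + 16·5 = 90 (mod 368).
From m ≡ 90 (mod 368) write m = 90 + 368t. Substituting into m ≡ 23 (mod 59) gives 368t ≡ 51 (mod 59), and since 14⁻¹ ≡ 38 (mod 59), t ≡ 50. Hence m ≡ 90 + 368·50 = 18490 (mod 21712).
From m ≡ 18490 (mod 21712) write m = 18490 + 21712t. Substituting into m ≡ 2 (mod 9) gives 21712t ≡ 7 (mod 9), and since 4⁻¹ ≡ 7 (mod 9), t ≡ 4. Hence m ≡ 18490 + 21712·4 = 105338 (mod 195408).

105338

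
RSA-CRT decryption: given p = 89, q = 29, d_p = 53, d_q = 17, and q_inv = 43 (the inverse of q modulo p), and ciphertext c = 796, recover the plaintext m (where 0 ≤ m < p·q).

1849

m₁ = c^(d_p) mod p: c ≡ 84 (mod 89), and 84^53 mod 89 = 69.
m₂ = c^(d_q) mod q: c ≡ 13 (mod 29), and 13^17 mod 29 = 22.
h = q_inv·(m₁ − m₂) mod p = 43·(69 − 22) mod 89 = 63.
m = m₂ + h·q = 22 + 63·29 = 1849.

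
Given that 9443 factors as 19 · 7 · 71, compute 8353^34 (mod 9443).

5308

Mod 19: 8353 ≡ 12; by Fermat, exponent reduces to 34 mod 18 = 16; 12^16 ≡ 7 (mod 19).
Mod 7: 8353 ≡ 2; by Fermat, exponent reduces to 34 mod 6 = 4; 2^4 ≡ 2 (mod 7).
Mod 71: 8353 ≡ 46; 46^34 ≡ 54 (mod 71).
Combine by CRT: x ≡ 7 (mod 19), x ≡ 2 (mod 7), x ≡ 54 (mod 71) ⇒ x ≡ 5308 (mod 9443).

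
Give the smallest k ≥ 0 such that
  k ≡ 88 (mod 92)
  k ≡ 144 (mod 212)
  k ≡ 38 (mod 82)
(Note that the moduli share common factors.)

82612

gcd(92, 212) = 4 and 4 | (144 − 88), so the pair is consistent; merging gives k ≡ 4596 (mod 4876), where 4876 = lcm(92, 212).
gcd(4876, 82) = 2 and 2 | (38 − 4596), so the pair is consistent; merging gives k ≡ 82612 (mod 199916), where 199916 = lcm(4876, 82).
The solution is unique modulo lcm(92, 212, 82) = 199916.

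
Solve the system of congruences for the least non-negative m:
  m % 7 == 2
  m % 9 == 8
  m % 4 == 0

The moduli are pairwise coprime; N = 7·9·4 = 252.
N/7 = 36; 36 ≡ 1 (mod 7), inverse 1.
N/9 = 28; 28 ≡ 1 (mod 9), inverse 1.
N/4 = 63; 63 ≡ 3 (mod 4); 3·3 ≡ 1, so inverse 3.
m ≡ 2·36·1 + 8·28·1 + 0·63·3 = 296.
296 mod 252 = 44.

44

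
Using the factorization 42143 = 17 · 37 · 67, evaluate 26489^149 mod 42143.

Mod 17: 26489 ≡ 3; by Fermat, exponent reduces to 149 mod 16 = 5; 3^5 ≡ 5 (mod 17).
Mod 37: 26489 ≡ 34; by Fermat, exponent reduces to 149 mod 36 = 5; 34^5 ≡ 16 (mod 37).
Mod 67: 26489 ≡ 24; by Fermat, exponent reduces to 149 mod 66 = 17; 24^17 ≡ 15 (mod 67).
Combine by CRT: x ≡ 5 (mod 17), x ≡ 16 (mod 37), x ≡ 15 (mod 67) ⇒ x ≡ 6380 (mod 42143).

6380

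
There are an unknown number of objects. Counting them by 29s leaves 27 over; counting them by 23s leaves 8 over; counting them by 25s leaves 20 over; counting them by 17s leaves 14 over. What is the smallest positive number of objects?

From N ≡ 27 (mod 29) write N = 27 + 29t. Substituting into N ≡ 8 (mod 23) gives 29t ≡ 4 (mod 23), and since 6⁻¹ ≡ 4 (mod 23), t ≡ 16. Hence N ≡ 27 + 29·16 = 491 (mod 667).
From N ≡ 491 (mod 667) write N = 491 + 667t. Substituting into N ≡ 20 (mod 25) gives 667t ≡ 4 (mod 25), and since 17⁻¹ ≡ 3 (mod 25), t ≡ 12. Hence N ≡ 491 + 667·12 = 8495 (mod 16675).
From N ≡ 8495 (mod 16675) write N = 8495 + 16675t. Substituting into N ≡ 14 (mod 17) gives 16675t ≡ 2 (mod 17), and since 15⁻¹ ≡ 8 (mod 17), t ≡ 16. Hence N ≡ 8495 + 16675·16 = 275295 (mod 283475).

275295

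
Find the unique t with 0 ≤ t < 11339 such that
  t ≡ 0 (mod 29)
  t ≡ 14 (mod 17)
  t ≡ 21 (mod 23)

1102

From t ≡ 0 (mod 29) write t = 0 + 29s. Substituting into t ≡ 14 (mod 17) gives 29s ≡ 14 (mod 17), and since 12⁻¹ ≡ 10 (mod 17), s ≡ 4. Hence t ≡ 0 + 29·4 = 116 (mod 493).
From t ≡ 116 (mod 493) write t = 116 + 493s. Substituting into t ≡ 21 (mod 23) gives 493s ≡ 20 (mod 23), and since 10⁻¹ ≡ 7 (mod 23), s ≡ 2. Hence t ≡ 116 + 493·2 = 1102 (mod 11339).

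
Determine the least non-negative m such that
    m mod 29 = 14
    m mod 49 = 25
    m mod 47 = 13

The moduli are pairwise coprime; N = 29·49·47 = 66787.
N/29 = 2303; 2303 ≡ 12 (mod 29); 12·17 ≡ 1, so inverse 17.
N/49 = 1363; 1363 ≡ 40 (mod 49); 40·38 ≡ 1, so inverse 38.
N/47 = 1421; 1421 ≡ 11 (mod 47); 11·30 ≡ 1, so inverse 30.
m ≡ 14·2303·17 + 25·1363·38 + 13·1421·30 = 2397154.
2397154 mod 66787 = 59609.

59609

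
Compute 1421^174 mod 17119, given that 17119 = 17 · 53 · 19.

Mod 17: 1421 ≡ 10; by Fermat, exponent reduces to 174 mod 16 = 14; 10^14 ≡ 8 (mod 17).
Mod 53: 1421 ≡ 43; by Fermat, exponent reduces to 174 mod 52 = 18; 43^18 ≡ 42 (mod 53).
Mod 19: 1421 ≡ 15; by Fermat, exponent reduces to 174 mod 18 = 12; 15^12 ≡ 7 (mod 19).
Combine by CRT: x ≡ 8 (mod 17), x ≡ 42 (mod 53), x ≡ 7 (mod 19) ⇒ x ≡ 15359 (mod 17119).

15359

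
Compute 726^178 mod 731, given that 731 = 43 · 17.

110

Mod 43: 726 ≡ 38; by Fermat, exponent reduces to 178 mod 42 = 10; 38^10 ≡ 24 (mod 43).
Mod 17: 726 ≡ 12; by Fermat, exponent reduces to 178 mod 16 = 2; 12^2 ≡ 8 (mod 17).
Combine by CRT: x ≡ 24 (mod 43), x ≡ 8 (mod 17) ⇒ x ≡ 110 (mod 731).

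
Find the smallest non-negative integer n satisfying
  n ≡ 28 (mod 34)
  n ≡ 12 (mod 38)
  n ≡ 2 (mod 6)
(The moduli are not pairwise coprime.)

Combine the congruences pairwise.
gcd(34, 38) = 2 and 2 | (12 − 28), so the pair is consistent; merging gives n ≡ 164 (mod 646), where 646 = lcm(34, 38).
gcd(646, 6) = 2 and 2 | (2 − 164), so the pair is consistent; merging gives n ≡ 164 (mod 1938), where 1938 = lcm(646, 6).
The solution is unique modulo lcm(34, 38, 6) = 1938.

164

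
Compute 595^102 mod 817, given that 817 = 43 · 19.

216

Mod 43: 595 ≡ 36; by Fermat, exponent reduces to 102 mod 42 = 18; 36^18 ≡ 1 (mod 43).
Mod 19: 595 ≡ 6; by Fermat, exponent reduces to 102 mod 18 = 12; 6^12 ≡ 7 (mod 19).
Combine by CRT: x ≡ 1 (mod 43), x ≡ 7 (mod 19) ⇒ x ≡ 216 (mod 817).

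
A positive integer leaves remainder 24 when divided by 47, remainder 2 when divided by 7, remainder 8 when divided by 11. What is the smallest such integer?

The moduli are pairwise coprime; N = 47·7·11 = 3619.
N/47 = 77; 77 ≡ 30 (mod 47); 30·11 ≡ 1, so inverse 11.
N/7 = 517; 517 ≡ 6 (mod 7); 6·6 ≡ 1, so inverse 6.
N/11 = 329; 329 ≡ 10 (mod 11); 10·10 ≡ 1, so inverse 10.
a ≡ 24·77·11 + 2·517·6 + 8·329·10 = 52852.
52852 mod 3619 = 2186.

2186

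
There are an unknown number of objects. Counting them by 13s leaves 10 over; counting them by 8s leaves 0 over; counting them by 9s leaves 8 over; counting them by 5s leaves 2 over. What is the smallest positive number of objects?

The moduli are pairwise coprime; M = 13·8·9·5 = 4680.
M/13 = 360; 360 ≡ 9 (mod 13); 9·3 ≡ 1, so inverse 3.
M/8 = 585; 585 ≡ 1 (mod 8), inverse 1.
M/9 = 520; 520 ≡ 7 (mod 9); 7·4 ≡ 1, so inverse 4.
M/5 = 936; 936 ≡ 1 (mod 5), inverse 1.
N ≡ 10·360·3 + 0·585·1 + 8·520·4 + 2·936·1 = 29312.
29312 mod 4680 = 1232.

1232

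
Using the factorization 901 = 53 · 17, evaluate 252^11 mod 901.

Mod 53: 252 ≡ 40; 40^11 ≡ 37 (mod 53).
Mod 17: 252 ≡ 14; 14^11 ≡ 10 (mod 17).
Combine by CRT: x ≡ 37 (mod 53), x ≡ 10 (mod 17) ⇒ x ≡ 673 (mod 901).

673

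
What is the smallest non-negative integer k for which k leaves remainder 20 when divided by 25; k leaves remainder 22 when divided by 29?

370

From k ≡ 20 (mod 25) write k = 20 + 25t. Substituting into k ≡ 22 (mod 29) gives 25t ≡ 2 (mod 29), and since 25⁻¹ ≡ 7 (mod 29), t ≡ 14. Hence k ≡ 20 + 25·14 = 370 (mod 725).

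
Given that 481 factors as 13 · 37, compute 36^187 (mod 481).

36

Mod 13: 36 ≡ 10; by Fermat, exponent reduces to 187 mod 12 = 7; 10^7 ≡ 10 (mod 13).
Mod 37: 36 ≡ 36; by Fermat, exponent reduces to 187 mod 36 = 7; 36^7 ≡ 36 (mod 37).
Combine by CRT: x ≡ 10 (mod 13), x ≡ 36 (mod 37) ⇒ x ≡ 36 (mod 481).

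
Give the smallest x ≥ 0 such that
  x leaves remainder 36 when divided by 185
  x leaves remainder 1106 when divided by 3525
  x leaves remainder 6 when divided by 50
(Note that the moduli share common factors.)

15206

Combine the congruences pairwise.
gcd(185, 3525) = 5 and 5 | (1106 − 36), so the pair is consistent; merging gives x ≡ 15206 (mod 130425), where 130425 = lcm(185, 3525).
gcd(130425, 50) = 25 and 25 | (6 − 15206), so the pair is consistent; merging gives x ≡ 15206 (mod 260850), where 260850 = lcm(130425, 50).
The solution is unique modulo lcm(185, 3525, 50) = 260850.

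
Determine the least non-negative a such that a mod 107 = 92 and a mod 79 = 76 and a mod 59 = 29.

From a ≡ 92 (mod 107) write a = 92 + 107t. Substituting into a ≡ 76 (mod 79) gives 107t ≡ 63 (mod 79), and since 28⁻¹ ≡ 48 (mod 79), t ≡ 22. Hence a ≡ 92 + 107·22 = 2446 (mod 8453).
From a ≡ 2446 (mod 8453) write a = 2446 + 8453t. Substituting into a ≡ 29 (mod 59) gives 8453t ≡ 2 (mod 59), and since 16⁻¹ ≡ 48 (mod 59), t ≡ 37. Hence a ≡ 2446 + 8453·37 = 315207 (mod 498727).

315207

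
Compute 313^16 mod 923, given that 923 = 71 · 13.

Mod 71: 313 ≡ 29; 29^16 ≡ 12 (mod 71).
Mod 13: 313 ≡ 1; by Fermat, exponent reduces to 16 mod 12 = 4; 1^4 ≡ 1 (mod 13).
Combine by CRT: x ≡ 12 (mod 71), x ≡ 1 (mod 13) ⇒ x ≡ 651 (mod 923).

651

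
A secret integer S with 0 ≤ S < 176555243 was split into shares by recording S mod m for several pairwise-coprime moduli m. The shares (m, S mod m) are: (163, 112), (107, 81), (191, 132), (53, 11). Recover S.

From S ≡ 112 (mod 163) write S = 112 + 163t. Substituting into S ≡ 81 (mod 107) gives 163t ≡ 76 (mod 107), and since 56⁻¹ ≡ 86 (mod 107), t ≡ 9. Hence S ≡ 112 + 163·9 = 1579 (mod 17441).
From S ≡ 1579 (mod 17441) write S = 1579 + 17441t. Substituting into S ≡ 132 (mod 191) gives 17441t ≡ 81 (mod 191), and since 60⁻¹ ≡ 156 (mod 191), t ≡ 30. Hence S ≡ 1579 + 17441·30 = 524809 (mod 3331231).
From S ≡ 524809 (mod 3331231) write S = 524809 + 3331231t. Substituting into S ≡ 11 (mod 53) gives 3331231t ≡ 8 (mod 53), and since 22⁻¹ ≡ 41 (mod 53), t ≡ 10. Hence S ≡ 524809 + 3331231·10 = 33837119 (mod 176555243).

33837119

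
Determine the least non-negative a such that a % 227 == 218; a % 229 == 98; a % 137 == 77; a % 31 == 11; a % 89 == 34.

12953449676

The moduli are pairwise coprime; N = 227·229·137·31·89 = 19648690289.
N/227 = 86558107; 86558107 ≡ 56 (mod 227); 56·150 ≡ 1, so inverse 150.
N/229 = 85802141; 85802141 ≡ 192 (mod 229); 192·99 ≡ 1, so inverse 99.
N/137 = 143421097; 143421097 ≡ 44 (mod 137); 44·109 ≡ 1, so inverse 109.
N/31 = 633828719; 633828719 ≡ 22 (mod 31); 22·24 ≡ 1, so inverse 24.
N/89 = 220771801; 220771801 ≡ 3 (mod 89); 3·30 ≡ 1, so inverse 30.
a ≡ 218·86558107·150 + 98·85802141·99 + 77·143421097·109 + 11·633828719·24 + 34·220771801·30 = 5259153756839.
5259153756839 mod 19648690289 = 12953449676.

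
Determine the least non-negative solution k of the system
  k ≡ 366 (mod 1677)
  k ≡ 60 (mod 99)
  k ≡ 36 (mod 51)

805326

gcd(1677, 99) = 3 and 3 | (60 − 366), so the pair is consistent; merging gives k ≡ 30552 (mod 55341), where 55341 = lcm(1677, 99).
gcd(55341, 51) = 3 and 3 | (36 − 30552), so the pair is consistent; merging gives k ≡ 805326 (mod 940797), where 940797 = lcm(55341, 51).
The solution is unique modulo lcm(1677, 99, 51) = 940797.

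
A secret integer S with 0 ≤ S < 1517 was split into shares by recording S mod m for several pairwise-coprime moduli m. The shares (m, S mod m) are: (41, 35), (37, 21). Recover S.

650

From S ≡ 35 (mod 41) write S = 35 + 41t. Substituting into S ≡ 21 (mod 37) gives 41t ≡ 23 (mod 37), and since 4⁻¹ ≡ 28 (mod 37), t ≡ 15. Hence S ≡ 35 + 41·15 = 650 (mod 1517).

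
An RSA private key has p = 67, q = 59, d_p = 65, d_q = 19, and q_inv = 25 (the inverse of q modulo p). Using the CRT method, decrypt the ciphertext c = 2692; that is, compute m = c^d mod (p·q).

2775

m₁ = c^(d_p) mod p: c ≡ 12 (mod 67), and 12^65 mod 67 = 28.
m₂ = c^(d_q) mod q: c ≡ 37 (mod 59), and 37^19 mod 59 = 2.
h = q_inv·(m₁ − m₂) mod p = 25·(28 − 2) mod 67 = 47.
m = m₂ + h·q = 2 + 47·59 = 2775.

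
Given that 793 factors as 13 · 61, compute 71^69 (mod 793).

Mod 13: 71 ≡ 6; by Fermat, exponent reduces to 69 mod 12 = 9; 6^9 ≡ 5 (mod 13).
Mod 61: 71 ≡ 10; by Fermat, exponent reduces to 69 mod 60 = 9; 10^9 ≡ 38 (mod 61).
Combine by CRT: x ≡ 5 (mod 13), x ≡ 38 (mod 61) ⇒ x ≡ 343 (mod 793).

343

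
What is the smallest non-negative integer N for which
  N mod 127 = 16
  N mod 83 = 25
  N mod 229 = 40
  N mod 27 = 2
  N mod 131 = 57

6575885264

The moduli are pairwise coprime; M = 127·83·229·27·131 = 8537925393.
M/127 = 67227759; 67227759 ≡ 55 (mod 127); 55·97 ≡ 1, so inverse 97.
M/83 = 102866571; 102866571 ≡ 23 (mod 83); 23·65 ≡ 1, so inverse 65.
M/229 = 37283517; 37283517 ≡ 27 (mod 229); 27·17 ≡ 1, so inverse 17.
M/27 = 316219459; 316219459 ≡ 22 (mod 27); 22·16 ≡ 1, so inverse 16.
M/131 = 65175003; 65175003 ≡ 14 (mod 131); 14·103 ≡ 1, so inverse 103.
N ≡ 16·67227759·97 + 25·102866571·65 + 40·37283517·17 + 2·316219459·16 + 57·65175003·103 = 689609916704.
689609916704 mod 8537925393 = 6575885264.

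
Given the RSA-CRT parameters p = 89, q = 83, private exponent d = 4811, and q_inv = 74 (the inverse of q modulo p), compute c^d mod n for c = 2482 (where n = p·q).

2156

d_p = d mod (p−1) = 4811 mod 88 = 59; d_q = d mod (q−1) = 55.
m₁ = c^(d_p) mod p: c ≡ 79 (mod 89), and 79^59 mod 89 = 20.
m₂ = c^(d_q) mod q: c ≡ 75 (mod 83), and 75^55 mod 83 = 81.
h = q_inv·(m₁ − m₂) mod p = 74·(20 − 81) mod 89 = 25.
m = m₂ + h·q = 81 + 25·83 = 2156.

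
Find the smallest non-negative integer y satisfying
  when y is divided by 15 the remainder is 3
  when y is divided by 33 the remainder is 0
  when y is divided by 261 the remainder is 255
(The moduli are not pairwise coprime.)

Combine the congruences pairwise.
gcd(15, 33) = 3 and 3 | (0 − 3), so the pair is consistent; merging gives y ≡ 33 (mod 165), where 165 = lcm(15, 33).
gcd(165, 261) = 3 and 3 | (255 − 33), so the pair is consistent; merging gives y ≡ 2343 (mod 14355), where 14355 = lcm(165, 261).
The solution is unique modulo lcm(15, 33, 261) = 14355.

2343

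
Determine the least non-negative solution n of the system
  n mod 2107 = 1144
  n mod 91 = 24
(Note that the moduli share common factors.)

24321

gcd(2107, 91) = 7 and 7 | (24 − 1144), so the pair is consistent; merging gives n ≡ 24321 (mod 27391), where 27391 = lcm(2107, 91).
The solution is unique modulo lcm(2107, 91) = 27391.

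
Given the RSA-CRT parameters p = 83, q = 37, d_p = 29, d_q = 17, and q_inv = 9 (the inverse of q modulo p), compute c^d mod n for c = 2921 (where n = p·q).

m₁ = c^(d_p) mod p: c ≡ 16 (mod 83), and 16^29 mod 83 = 59.
m₂ = c^(d_q) mod q: c ≡ 35 (mod 37), and 35^17 mod 37 = 19.
h = q_inv·(m₁ − m₂) mod p = 9·(59 − 19) mod 83 = 28.
m = m₂ + h·q = 19 + 28·37 = 1055.

1055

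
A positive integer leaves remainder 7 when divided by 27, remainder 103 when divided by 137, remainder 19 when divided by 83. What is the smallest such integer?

Combine the congruences pairwise.
From x ≡ 7 (mod 27) write x = 7 + 27t. Substituting into x ≡ 103 (mod 137) gives 27t ≡ 96 (mod 137), and since 27⁻¹ ≡ 66 (mod 137), t ≡ 34. Hence x ≡ 7 + 27·34 = 925 (mod 3699).
From x ≡ 925 (mod 3699) write x = 925 + 3699t. Substituting into x ≡ 19 (mod 83) gives 3699t ≡ 7 (mod 83), and since 47⁻¹ ≡ 53 (mod 83), t ≡ 39. Hence x ≡ 925 + 3699·39 = 145186 (mod 307017).

145186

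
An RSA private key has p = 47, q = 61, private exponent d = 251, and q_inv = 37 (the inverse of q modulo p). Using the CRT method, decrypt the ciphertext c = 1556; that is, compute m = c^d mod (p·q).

d_p = d mod (p−1) = 251 mod 46 = 21; d_q = d mod (q−1) = 11.
m₁ = c^(d_p) mod p: c ≡ 5 (mod 47), and 5^21 mod 47 = 15.
m₂ = c^(d_q) mod q: c ≡ 31 (mod 61), and 31^11 mod 61 = 7.
h = q_inv·(m₁ − m₂) mod p = 37·(15 − 7) mod 47 = 14.
m = m₂ + h·q = 7 + 14·61 = 861.

861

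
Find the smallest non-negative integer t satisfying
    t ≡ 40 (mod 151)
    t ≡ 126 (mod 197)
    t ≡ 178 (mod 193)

The moduli are pairwise coprime; N = 151·197·193 = 5741171.
N/151 = 38021; 38021 ≡ 120 (mod 151); 120·112 ≡ 1, so inverse 112.
N/197 = 29143; 29143 ≡ 184 (mod 197); 184·106 ≡ 1, so inverse 106.
N/193 = 29747; 29747 ≡ 25 (mod 193); 25·139 ≡ 1, so inverse 139.
t ≡ 40·38021·112 + 126·29143·106 + 178·29747·139 = 1295568262.
1295568262 mod 5741171 = 3804787.

3804787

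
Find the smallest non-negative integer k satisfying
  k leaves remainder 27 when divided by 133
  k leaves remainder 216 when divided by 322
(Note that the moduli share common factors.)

6012

Combine the congruences pairwise.
gcd(133, 322) = 7 and 7 | (216 − 27), so the pair is consistent; merging gives k ≡ 6012 (mod 6118), where 6118 = lcm(133, 322).
The solution is unique modulo lcm(133, 322) = 6118.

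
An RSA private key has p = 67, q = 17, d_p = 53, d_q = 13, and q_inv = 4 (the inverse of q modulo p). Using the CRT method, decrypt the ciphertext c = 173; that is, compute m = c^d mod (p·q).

437

m₁ = c^(d_p) mod p: c ≡ 39 (mod 67), and 39^53 mod 67 = 35.
m₂ = c^(d_q) mod q: c ≡ 3 (mod 17), and 3^13 mod 17 = 12.
h = q_inv·(m₁ − m₂) mod p = 4·(35 − 12) mod 67 = 25.
m = m₂ + h·q = 12 + 25·17 = 437.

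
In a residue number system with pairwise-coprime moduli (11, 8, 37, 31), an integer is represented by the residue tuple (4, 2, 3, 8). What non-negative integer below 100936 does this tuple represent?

The moduli are pairwise coprime; N = 11·8·37·31 = 100936.
N/11 = 9176; 9176 ≡ 2 (mod 11); 2·6 ≡ 1, so inverse 6.
N/8 = 12617; 12617 ≡ 1 (mod 8), inverse 1.
N/37 = 2728; 2728 ≡ 27 (mod 37); 27·11 ≡ 1, so inverse 11.
N/31 = 3256; 3256 ≡ 1 (mod 31), inverse 1.
x ≡ 4·9176·6 + 2·12617·1 + 3·2728·11 + 8·3256·1 = 361530.
361530 mod 100936 = 58722.

58722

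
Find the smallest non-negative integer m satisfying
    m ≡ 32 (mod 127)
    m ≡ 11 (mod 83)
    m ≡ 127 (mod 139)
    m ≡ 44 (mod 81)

From m ≡ 32 (mod 127) write m = 32 + 127t. Substituting into m ≡ 11 (mod 83) gives 127t ≡ 62 (mod 83), and since 44⁻¹ ≡ 17 (mod 83), t ≡ 58. Hence m ≡ 32 + 127·58 = 7398 (mod 10541).
From m ≡ 7398 (mod 10541) write m = 7398 + 10541t. Substituting into m ≡ 127 (mod 139) gives 10541t ≡ 96 (mod 139), and since 116⁻¹ ≡ 6 (mod 139), t ≡ 20. Hence m ≡ 7398 + 10541·20 = 218218 (mod 1465199).
From m ≡ 218218 (mod 1465199) write m = 218218 + 1465199t. Substituting into m ≡ 44 (mod 81) gives 1465199t ≡ 40 (mod 81), and since 71⁻¹ ≡ 8 (mod 81), t ≡ 77. Hence m ≡ 218218 + 1465199·77 = 113038541 (mod 118681119).

113038541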